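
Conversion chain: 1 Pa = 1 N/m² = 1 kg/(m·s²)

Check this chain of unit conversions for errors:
The chain is correct (no errors).

Correct: Pascal is Newton per square meter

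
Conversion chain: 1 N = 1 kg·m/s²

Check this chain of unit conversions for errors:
The chain is correct (no errors).

Correct: Newton is defined as kg·m/s²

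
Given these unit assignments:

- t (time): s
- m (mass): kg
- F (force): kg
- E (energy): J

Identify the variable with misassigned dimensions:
F

The variable F (force) should have units N, not kg.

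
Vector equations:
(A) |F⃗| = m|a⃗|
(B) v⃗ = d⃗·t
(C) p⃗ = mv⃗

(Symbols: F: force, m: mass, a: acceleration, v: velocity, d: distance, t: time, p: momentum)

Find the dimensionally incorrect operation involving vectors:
(B) v⃗ = d⃗·t

(A) |F⃗| = m|a⃗|: LHS [L M T^-2], RHS [L M T^-2] ✓ — magnitudes of vectors are scalars
(B) v⃗ = d⃗·t: LHS [L T^-1], RHS [L T] ✗ — velocity is displacement per time; should be d⃗/t
(C) p⃗ = mv⃗: LHS [L M T^-1], RHS [L M T^-1] ✓ — mass (scalar) times velocity (vector)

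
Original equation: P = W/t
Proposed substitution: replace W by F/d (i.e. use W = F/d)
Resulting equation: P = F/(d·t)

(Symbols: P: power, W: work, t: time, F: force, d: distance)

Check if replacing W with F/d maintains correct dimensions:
No

[W] = [L^2 M T^-2] and [F/d] = [M T^-2]. These differ, so the substitution replaces a quantity by one of different dimensions and the result P = F/(d·t) has LHS [L^2 M T^-3] vs RHS [M T^-3] — inconsistent.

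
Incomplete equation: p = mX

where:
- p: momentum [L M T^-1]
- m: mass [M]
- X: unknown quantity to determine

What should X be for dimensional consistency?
X = v (velocity), dimensions [L T^-1]

p has dimensions [L M T^-1]; the rest of the RHS (m) has dimensions [M].
So X must have dimensions [L T^-1] — X = v (velocity).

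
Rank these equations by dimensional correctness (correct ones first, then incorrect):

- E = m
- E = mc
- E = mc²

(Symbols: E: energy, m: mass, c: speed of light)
Dimensionally correct: E = mc²
Dimensionally incorrect: E = m, E = mc
Ordered (correct first, then incorrect): E = mc², E = m, E = mc

- E = m: LHS [L^2 M T^-2], RHS [M] → incorrect ✗
- E = mc: LHS [L^2 M T^-2], RHS [L M T^-1] → incorrect ✗
- E = mc²: LHS [L^2 M T^-2], RHS [L^2 M T^-2] → correct ✓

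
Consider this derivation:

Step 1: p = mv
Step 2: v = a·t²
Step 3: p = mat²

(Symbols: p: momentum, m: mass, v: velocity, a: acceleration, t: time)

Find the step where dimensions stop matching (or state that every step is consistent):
Step 2

Step 1: p = mv → LHS [L M T^-1], RHS [L M T^-1] ✓
Step 2: v = a·t² → LHS [L T^-1], RHS [L] ✗

The first dimensional inconsistency appears in step 2: v = a·t²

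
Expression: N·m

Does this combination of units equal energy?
Yes

The expression N·m has dimensions [L^2 M T^-2], which is exactly energy [L^2 M T^-2].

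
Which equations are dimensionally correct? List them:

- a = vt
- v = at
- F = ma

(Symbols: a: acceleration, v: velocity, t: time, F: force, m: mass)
Dimensionally correct: v = at, F = ma
Dimensionally incorrect: a = vt
Ordered (correct first, then incorrect): v = at, F = ma, a = vt

- a = vt: LHS [L T^-2], RHS [L] → incorrect ✗
- v = at: LHS [L T^-1], RHS [L T^-1] → correct ✓
- F = ma: LHS [L M T^-2], RHS [L M T^-2] → correct ✓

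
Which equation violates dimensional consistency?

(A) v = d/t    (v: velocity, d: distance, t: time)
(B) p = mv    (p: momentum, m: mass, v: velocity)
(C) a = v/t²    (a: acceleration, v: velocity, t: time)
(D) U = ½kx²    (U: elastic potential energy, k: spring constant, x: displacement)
(C) a = v/t²

The equation (C) a = v/t² is dimensionally incorrect.

LHS (a): [L T^-2]
RHS (v/t²): [L T^-3] ✗

The dimensions do not match. The other three equations balance.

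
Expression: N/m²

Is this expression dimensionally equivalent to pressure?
Yes

The expression N/m² has dimensions [L^-1 M T^-2], which is exactly pressure [L^-1 M T^-2].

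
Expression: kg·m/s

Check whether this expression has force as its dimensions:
No

The expression kg·m/s has dimensions [L M T^-1], but force has dimensions [L M T^-2].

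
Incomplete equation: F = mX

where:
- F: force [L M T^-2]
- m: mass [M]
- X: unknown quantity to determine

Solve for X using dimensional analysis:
X = a (acceleration), dimensions [L T^-2]

F has dimensions [L M T^-2]; the rest of the RHS (m) has dimensions [M].
So X must have dimensions [L T^-2] — X = a (acceleration).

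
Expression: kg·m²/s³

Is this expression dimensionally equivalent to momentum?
No

The expression kg·m²/s³ has dimensions [L^2 M T^-3], but momentum has dimensions [L M T^-1].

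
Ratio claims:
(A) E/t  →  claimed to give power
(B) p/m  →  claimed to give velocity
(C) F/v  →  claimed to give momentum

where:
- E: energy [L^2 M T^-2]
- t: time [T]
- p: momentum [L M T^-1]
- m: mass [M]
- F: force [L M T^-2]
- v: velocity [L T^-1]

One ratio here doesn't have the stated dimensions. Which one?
(C) F/v does not give momentum

(A) E/t: [L^2 M T^-3] = power [L^2 M T^-3] ✓
(B) p/m: [L T^-1] = velocity [L T^-1] ✓
(C) F/v: [M T^-1] ≠ momentum [L M T^-1] ✗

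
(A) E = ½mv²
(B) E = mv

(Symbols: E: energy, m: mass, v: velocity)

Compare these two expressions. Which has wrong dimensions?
(B)

(A) E = ½mv²: LHS [L^2 M T^-2], RHS [L^2 M T^-2] ✓
(B) E = mv: LHS [L^2 M T^-2], RHS [L M T^-1] ✗

Expression (B) E = mv is dimensionally incorrect.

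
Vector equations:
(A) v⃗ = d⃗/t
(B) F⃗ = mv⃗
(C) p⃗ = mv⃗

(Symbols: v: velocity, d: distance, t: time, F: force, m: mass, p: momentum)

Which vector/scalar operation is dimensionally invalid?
(B) F⃗ = mv⃗

(A) v⃗ = d⃗/t: LHS [L T^-1], RHS [L T^-1] ✓ — displacement (vector) divided by time (scalar)
(B) F⃗ = mv⃗: LHS [L M T^-2], RHS [L M T^-1] ✗ — mass times velocity is momentum, not force; should be ma⃗
(C) p⃗ = mv⃗: LHS [L M T^-1], RHS [L M T^-1] ✓ — mass (scalar) times velocity (vector)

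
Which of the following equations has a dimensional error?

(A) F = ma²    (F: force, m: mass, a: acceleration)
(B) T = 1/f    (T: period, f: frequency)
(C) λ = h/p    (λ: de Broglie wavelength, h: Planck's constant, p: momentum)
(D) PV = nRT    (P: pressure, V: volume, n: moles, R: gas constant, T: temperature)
(A) F = ma²

The equation (A) F = ma² is dimensionally incorrect.

LHS (F): [L M T^-2]
RHS (ma²): [L^2 M T^-4] ✗

The dimensions do not match. The other three equations balance.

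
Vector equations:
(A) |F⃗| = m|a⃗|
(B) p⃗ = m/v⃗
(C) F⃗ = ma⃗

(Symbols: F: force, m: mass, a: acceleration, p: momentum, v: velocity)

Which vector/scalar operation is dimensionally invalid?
(B) p⃗ = m/v⃗

(A) |F⃗| = m|a⃗|: LHS [L M T^-2], RHS [L M T^-2] ✓ — magnitudes of vectors are scalars
(B) p⃗ = m/v⃗: LHS [L M T^-1], RHS [L^-1 M T] ✗ — momentum is mass times velocity; should be mv⃗ (and division by a vector is undefined)
(C) F⃗ = ma⃗: LHS [L M T^-2], RHS [L M T^-2] ✓ — Force and acceleration are vectors, mass is a scalar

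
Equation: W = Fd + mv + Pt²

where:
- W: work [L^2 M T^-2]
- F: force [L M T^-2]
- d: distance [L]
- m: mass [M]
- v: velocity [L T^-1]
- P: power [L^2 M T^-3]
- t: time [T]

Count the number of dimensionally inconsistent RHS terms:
2

LHS W: [L^2 M T^-2]
- Fd: [L^2 M T^-2] ✓
- mv: [L M T^-1] ✗
- Pt²: [L^2 M T^-1] ✗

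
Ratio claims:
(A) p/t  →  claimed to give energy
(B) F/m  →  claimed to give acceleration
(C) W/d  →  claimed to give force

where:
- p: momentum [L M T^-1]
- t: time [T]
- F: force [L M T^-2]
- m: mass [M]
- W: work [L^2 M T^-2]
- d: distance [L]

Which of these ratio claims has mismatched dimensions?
(A) p/t does not give energy

(A) p/t: [L M T^-2] ≠ energy [L^2 M T^-2] ✗
(B) F/m: [L T^-2] = acceleration [L T^-2] ✓
(C) W/d: [L M T^-2] = force [L M T^-2] ✓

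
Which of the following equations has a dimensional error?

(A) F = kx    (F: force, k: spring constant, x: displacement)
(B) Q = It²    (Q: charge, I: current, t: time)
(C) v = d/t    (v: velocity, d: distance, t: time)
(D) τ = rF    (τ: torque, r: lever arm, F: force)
(B) Q = It²

The equation (B) Q = It² is dimensionally incorrect.

LHS (Q): [I T]
RHS (It²): [I T^2] ✗

The dimensions do not match. The other three equations balance.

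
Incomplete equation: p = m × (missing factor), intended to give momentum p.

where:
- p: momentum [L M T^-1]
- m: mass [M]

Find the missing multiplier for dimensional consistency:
v (velocity), dimensions [L T^-1]

p has dimensions [L M T^-1] and m has dimensions [M].
The missing factor must have dimensions [L M T^-1] / [M] = [L T^-1], i.e. velocity (v).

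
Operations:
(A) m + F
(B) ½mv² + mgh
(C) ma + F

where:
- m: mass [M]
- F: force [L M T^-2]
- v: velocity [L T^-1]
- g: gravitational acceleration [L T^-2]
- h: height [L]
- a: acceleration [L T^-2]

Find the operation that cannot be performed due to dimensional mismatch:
(A) m + F

(A) m + F: m [M] and F [L M T^-2] — different dimensions cannot be added/subtracted ✗
(B) ½mv² + mgh: ½mv² [L^2 M T^-2] and mgh [L^2 M T^-2] — same dimensions ✓
(C) ma + F: ma [L M T^-2] and F [L M T^-2] — same dimensions ✓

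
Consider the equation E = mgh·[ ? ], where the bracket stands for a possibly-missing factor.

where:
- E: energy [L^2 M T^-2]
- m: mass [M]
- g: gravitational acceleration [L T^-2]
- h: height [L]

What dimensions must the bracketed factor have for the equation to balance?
Nothing is missing — the bracketed factor must be dimensionless.

E has dimensions [L^2 M T^-2] and mgh already has dimensions [L^2 M T^-2], so E = mgh is dimensionally complete.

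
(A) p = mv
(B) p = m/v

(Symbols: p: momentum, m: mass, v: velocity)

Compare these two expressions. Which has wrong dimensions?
(B)

(A) p = mv: LHS [L M T^-1], RHS [L M T^-1] ✓
(B) p = m/v: LHS [L M T^-1], RHS [L^-1 M T] ✗

Expression (B) p = m/v is dimensionally incorrect.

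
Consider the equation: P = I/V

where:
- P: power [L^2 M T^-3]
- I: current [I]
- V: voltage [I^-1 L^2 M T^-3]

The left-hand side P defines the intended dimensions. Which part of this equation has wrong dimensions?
The right-hand side term I/V

P has dimensions [L^2 M T^-3], but I/V has dimensions [I^2 L^-2 M^-1 T^3], so the term I/V is dimensionally wrong for P.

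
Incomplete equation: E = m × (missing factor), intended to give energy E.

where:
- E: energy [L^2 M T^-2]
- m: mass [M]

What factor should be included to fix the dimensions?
v² (velocity squared), dimensions [L^2 T^-2]

E has dimensions [L^2 M T^-2] and m has dimensions [M].
The missing factor must have dimensions [L^2 M T^-2] / [M] = [L^2 T^-2], i.e. velocity squared (v²).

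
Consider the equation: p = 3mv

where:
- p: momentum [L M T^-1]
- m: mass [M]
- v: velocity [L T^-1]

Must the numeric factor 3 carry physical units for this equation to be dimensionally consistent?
No

p has dimensions [L M T^-1] and mv already has dimensions [L M T^-1], so the equation balances without 3 contributing any dimensions. 3 is a pure (dimensionless) number; changing or removing it would not affect dimensional consistency.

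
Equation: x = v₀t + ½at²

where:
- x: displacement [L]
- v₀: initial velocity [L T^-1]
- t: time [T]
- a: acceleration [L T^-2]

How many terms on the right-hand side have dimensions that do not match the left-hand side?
0

LHS x: [L]
- v₀t: [L] ✓
- ½at²: [L] ✓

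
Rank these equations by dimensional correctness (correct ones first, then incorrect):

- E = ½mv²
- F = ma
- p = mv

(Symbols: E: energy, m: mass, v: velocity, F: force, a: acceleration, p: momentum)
Dimensionally correct: E = ½mv², F = ma, p = mv
Dimensionally incorrect: none
Ordered (correct first, then incorrect): E = ½mv², F = ma, p = mv

- E = ½mv²: LHS [L^2 M T^-2], RHS [L^2 M T^-2] → correct ✓
- F = ma: LHS [L M T^-2], RHS [L M T^-2] → correct ✓
- p = mv: LHS [L M T^-1], RHS [L M T^-1] → correct ✓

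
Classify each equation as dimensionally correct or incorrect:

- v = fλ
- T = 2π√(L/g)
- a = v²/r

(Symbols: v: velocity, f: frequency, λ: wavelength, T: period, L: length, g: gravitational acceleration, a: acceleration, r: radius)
Dimensionally correct: v = fλ, T = 2π√(L/g), a = v²/r
Dimensionally incorrect: none
Ordered (correct first, then incorrect): v = fλ, T = 2π√(L/g), a = v²/r

- v = fλ: LHS [L T^-1], RHS [L T^-1] → correct ✓
- T = 2π√(L/g): LHS [T], RHS [T] → correct ✓
- a = v²/r: LHS [L T^-2], RHS [L T^-2] → correct ✓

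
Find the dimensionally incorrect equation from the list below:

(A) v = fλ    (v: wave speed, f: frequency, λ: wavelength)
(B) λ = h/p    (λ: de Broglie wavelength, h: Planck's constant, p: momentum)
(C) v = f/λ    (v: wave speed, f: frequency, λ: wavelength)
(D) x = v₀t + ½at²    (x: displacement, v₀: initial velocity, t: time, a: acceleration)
(C) v = f/λ

The equation (C) v = f/λ is dimensionally incorrect.

LHS (v): [L T^-1]
RHS (f/λ): [L^-1 T^-1] ✗

The dimensions do not match. The other three equations balance.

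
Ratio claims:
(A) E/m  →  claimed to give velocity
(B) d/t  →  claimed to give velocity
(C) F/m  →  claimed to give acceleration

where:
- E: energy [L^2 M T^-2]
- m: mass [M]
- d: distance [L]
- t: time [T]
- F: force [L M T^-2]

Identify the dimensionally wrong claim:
(A) E/m does not give velocity

(A) E/m: [L^2 T^-2] ≠ velocity [L T^-1] ✗
(B) d/t: [L T^-1] = velocity [L T^-1] ✓
(C) F/m: [L T^-2] = acceleration [L T^-2] ✓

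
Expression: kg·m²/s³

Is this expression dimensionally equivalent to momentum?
No

The expression kg·m²/s³ has dimensions [L^2 M T^-3], but momentum has dimensions [L M T^-1].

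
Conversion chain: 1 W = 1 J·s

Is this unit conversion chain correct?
The chain is incorrect (it contains an error).

Incorrect: Watt is J/s, not J·s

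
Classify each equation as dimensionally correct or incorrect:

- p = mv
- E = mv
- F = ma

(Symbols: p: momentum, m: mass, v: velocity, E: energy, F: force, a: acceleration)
Dimensionally correct: p = mv, F = ma
Dimensionally incorrect: E = mv
Ordered (correct first, then incorrect): p = mv, F = ma, E = mv

- p = mv: LHS [L M T^-1], RHS [L M T^-1] → correct ✓
- E = mv: LHS [L^2 M T^-2], RHS [L M T^-1] → incorrect ✗
- F = ma: LHS [L M T^-2], RHS [L M T^-2] → correct ✓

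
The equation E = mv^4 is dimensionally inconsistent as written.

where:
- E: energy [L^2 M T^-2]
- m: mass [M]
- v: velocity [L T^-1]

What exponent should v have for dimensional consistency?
The exponent of v should be 2: E = mv^2

The LHS E has dimensions [L^2 M T^-2]; v has dimensions [L T^-1].
As written, the RHS mv^4 (exponent 4 on v) has dimensions [L^4 M T^-4], which does not match.
With exponent 2, the RHS mv^2 has dimensions [L^2 M T^-2], matching the LHS.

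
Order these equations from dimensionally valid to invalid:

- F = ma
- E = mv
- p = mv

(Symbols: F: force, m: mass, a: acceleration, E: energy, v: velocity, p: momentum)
Dimensionally correct: F = ma, p = mv
Dimensionally incorrect: E = mv
Ordered (correct first, then incorrect): F = ma, p = mv, E = mv

- F = ma: LHS [L M T^-2], RHS [L M T^-2] → correct ✓
- E = mv: LHS [L^2 M T^-2], RHS [L M T^-1] → incorrect ✗
- p = mv: LHS [L M T^-1], RHS [L M T^-1] → correct ✓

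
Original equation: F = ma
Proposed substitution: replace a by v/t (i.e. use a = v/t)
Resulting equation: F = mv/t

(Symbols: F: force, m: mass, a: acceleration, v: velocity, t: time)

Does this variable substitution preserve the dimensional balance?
Yes

[a] = [L T^-2] and [v/t] = [L T^-2]. These match, so the substitution replaces a quantity by one of the same dimensions and the result F = mv/t has LHS [L M T^-2] vs RHS [L M T^-2] — still consistent.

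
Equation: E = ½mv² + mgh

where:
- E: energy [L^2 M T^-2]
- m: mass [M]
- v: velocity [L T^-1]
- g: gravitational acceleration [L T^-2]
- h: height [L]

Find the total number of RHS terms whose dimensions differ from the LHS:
0

LHS E: [L^2 M T^-2]
- ½mv²: [L^2 M T^-2] ✓
- mgh: [L^2 M T^-2] ✓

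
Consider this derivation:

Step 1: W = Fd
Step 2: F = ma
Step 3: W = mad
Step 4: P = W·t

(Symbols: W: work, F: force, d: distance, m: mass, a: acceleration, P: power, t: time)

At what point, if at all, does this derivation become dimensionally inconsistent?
Step 4

Step 1: W = Fd → LHS [L^2 M T^-2], RHS [L^2 M T^-2] ✓
Step 2: F = ma → LHS [L M T^-2], RHS [L M T^-2] ✓
Step 3: W = mad → LHS [L^2 M T^-2], RHS [L^2 M T^-2] ✓
Step 4: P = W·t → LHS [L^2 M T^-3], RHS [L^2 M T^-1] ✗

The first dimensional inconsistency appears in step 4: P = W·t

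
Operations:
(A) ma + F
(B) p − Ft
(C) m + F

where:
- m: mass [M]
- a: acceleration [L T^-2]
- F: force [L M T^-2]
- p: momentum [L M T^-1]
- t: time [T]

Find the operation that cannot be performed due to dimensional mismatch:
(C) m + F

(A) ma + F: ma [L M T^-2] and F [L M T^-2] — same dimensions ✓
(B) p − Ft: p [L M T^-1] and Ft [L M T^-1] — same dimensions ✓
(C) m + F: m [M] and F [L M T^-2] — different dimensions cannot be added/subtracted ✗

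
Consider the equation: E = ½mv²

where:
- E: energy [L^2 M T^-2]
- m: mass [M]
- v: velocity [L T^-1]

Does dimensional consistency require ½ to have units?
No

E has dimensions [L^2 M T^-2] and mv² already has dimensions [L^2 M T^-2], so the equation balances without ½ contributing any dimensions. ½ is a pure (dimensionless) number; changing or removing it would not affect dimensional consistency.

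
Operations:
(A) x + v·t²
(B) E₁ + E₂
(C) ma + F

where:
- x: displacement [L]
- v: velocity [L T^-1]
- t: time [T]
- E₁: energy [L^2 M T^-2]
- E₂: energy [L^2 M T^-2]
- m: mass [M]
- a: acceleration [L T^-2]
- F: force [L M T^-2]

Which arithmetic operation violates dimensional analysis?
(A) x + v·t²

(A) x + v·t²: x [L] and v·t² [L T] — different dimensions cannot be added/subtracted ✗
(B) E₁ + E₂: E₁ [L^2 M T^-2] and E₂ [L^2 M T^-2] — same dimensions ✓
(C) ma + F: ma [L M T^-2] and F [L M T^-2] — same dimensions ✓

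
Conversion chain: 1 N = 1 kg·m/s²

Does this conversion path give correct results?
The chain is correct (no errors).

Correct: Newton is defined as kg·m/s²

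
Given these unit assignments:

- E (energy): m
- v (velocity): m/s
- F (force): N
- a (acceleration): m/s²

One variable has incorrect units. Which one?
E

The variable E (energy) should have units J, not m.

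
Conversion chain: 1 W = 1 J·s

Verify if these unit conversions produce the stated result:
The chain is incorrect (it contains an error).

Incorrect: Watt is J/s, not J·s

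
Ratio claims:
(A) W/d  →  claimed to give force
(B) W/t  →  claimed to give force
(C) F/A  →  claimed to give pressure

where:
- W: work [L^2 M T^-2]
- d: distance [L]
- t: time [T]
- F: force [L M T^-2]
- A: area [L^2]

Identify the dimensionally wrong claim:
(B) W/t does not give force

(A) W/d: [L M T^-2] = force [L M T^-2] ✓
(B) W/t: [L^2 M T^-3] ≠ force [L M T^-2] ✗
(C) F/A: [L^-1 M T^-2] = pressure [L^-1 M T^-2] ✓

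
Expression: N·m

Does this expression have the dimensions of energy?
Yes

The expression N·m has dimensions [L^2 M T^-2], which is exactly energy [L^2 M T^-2].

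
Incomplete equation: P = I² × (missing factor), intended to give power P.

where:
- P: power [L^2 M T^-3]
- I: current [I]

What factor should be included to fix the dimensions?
R (resistance), dimensions [I^-2 L^2 M T^-3]

P has dimensions [L^2 M T^-3] and I² has dimensions [I^2].
The missing factor must have dimensions [L^2 M T^-3] / [I^2] = [I^-2 L^2 M T^-3], i.e. resistance (R).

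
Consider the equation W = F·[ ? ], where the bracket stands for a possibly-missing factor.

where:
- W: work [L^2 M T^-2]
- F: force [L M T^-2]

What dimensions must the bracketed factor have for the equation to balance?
[L] — length (e.g. a distance d)

W has dimensions [L^2 M T^-2]; F has dimensions [L M T^-2].
The bracketed factor must supply [L^2 M T^-2] / [L M T^-2] = [L].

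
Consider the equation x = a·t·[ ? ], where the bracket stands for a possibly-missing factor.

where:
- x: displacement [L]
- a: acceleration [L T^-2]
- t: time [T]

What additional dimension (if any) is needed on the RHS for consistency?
[T] — time (e.g. t)

x has dimensions [L]; a·t has dimensions [L T^-1].
The bracketed factor must supply [L] / [L T^-1] = [T].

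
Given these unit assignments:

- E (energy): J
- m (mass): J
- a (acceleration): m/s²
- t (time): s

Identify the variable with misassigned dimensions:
m

The variable m (mass) should have units kg, not J.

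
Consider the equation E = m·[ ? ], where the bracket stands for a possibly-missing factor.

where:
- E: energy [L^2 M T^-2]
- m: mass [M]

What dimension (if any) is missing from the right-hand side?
[L^2 T^-2] — velocity squared (e.g. v²)

E has dimensions [L^2 M T^-2]; m has dimensions [M].
The bracketed factor must supply [L^2 M T^-2] / [M] = [L^2 T^-2].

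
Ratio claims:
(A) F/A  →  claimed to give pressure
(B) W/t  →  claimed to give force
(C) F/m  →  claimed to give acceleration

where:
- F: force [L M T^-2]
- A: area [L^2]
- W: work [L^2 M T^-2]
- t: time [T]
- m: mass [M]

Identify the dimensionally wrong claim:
(B) W/t does not give force

(A) F/A: [L^-1 M T^-2] = pressure [L^-1 M T^-2] ✓
(B) W/t: [L^2 M T^-3] ≠ force [L M T^-2] ✗
(C) F/m: [L T^-2] = acceleration [L T^-2] ✓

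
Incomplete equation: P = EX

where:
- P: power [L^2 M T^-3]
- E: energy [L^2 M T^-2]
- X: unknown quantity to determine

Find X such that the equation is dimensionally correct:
X = f (inverse time / frequency (1/t)), dimensions [T^-1]

P has dimensions [L^2 M T^-3]; the rest of the RHS (E) has dimensions [L^2 M T^-2].
So X must have dimensions [T^-1] — X = f (inverse time / frequency (1/t)).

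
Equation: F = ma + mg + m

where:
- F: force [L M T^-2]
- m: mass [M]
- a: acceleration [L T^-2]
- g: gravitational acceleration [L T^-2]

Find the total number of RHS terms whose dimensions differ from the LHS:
1

LHS F: [L M T^-2]
- ma: [L M T^-2] ✓
- mg: [L M T^-2] ✓
- m: [M] ✗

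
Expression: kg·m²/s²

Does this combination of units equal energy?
Yes

The expression kg·m²/s² has dimensions [L^2 M T^-2], which is exactly energy [L^2 M T^-2].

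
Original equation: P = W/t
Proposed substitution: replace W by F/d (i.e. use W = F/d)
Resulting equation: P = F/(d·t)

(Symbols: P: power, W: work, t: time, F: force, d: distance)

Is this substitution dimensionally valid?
No

[W] = [L^2 M T^-2] and [F/d] = [M T^-2]. These differ, so the substitution replaces a quantity by one of different dimensions and the result P = F/(d·t) has LHS [L^2 M T^-3] vs RHS [M T^-3] — inconsistent.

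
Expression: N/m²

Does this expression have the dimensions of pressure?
Yes

The expression N/m² has dimensions [L^-1 M T^-2], which is exactly pressure [L^-1 M T^-2].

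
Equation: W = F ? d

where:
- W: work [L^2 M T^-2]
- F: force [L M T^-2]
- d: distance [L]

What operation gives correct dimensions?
multiplication (×): W = F × d

W [L^2 M T^-2]; F [L M T^-2]; d [L].
F × d → [L^2 M T^-2] ✓
F ÷ d → [M T^-2] ✗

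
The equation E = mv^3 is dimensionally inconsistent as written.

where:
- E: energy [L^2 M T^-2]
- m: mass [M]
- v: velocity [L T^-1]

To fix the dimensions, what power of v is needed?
The exponent of v should be 2: E = mv^2

The LHS E has dimensions [L^2 M T^-2]; v has dimensions [L T^-1].
As written, the RHS mv^3 (exponent 3 on v) has dimensions [L^3 M T^-3], which does not match.
With exponent 2, the RHS mv^2 has dimensions [L^2 M T^-2], matching the LHS.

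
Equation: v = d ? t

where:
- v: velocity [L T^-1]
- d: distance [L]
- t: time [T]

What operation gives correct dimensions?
division (÷): v = d ÷ t

v [L T^-1]; d [L]; t [T].
d × t → [L T] ✗
d ÷ t → [L T^-1] ✓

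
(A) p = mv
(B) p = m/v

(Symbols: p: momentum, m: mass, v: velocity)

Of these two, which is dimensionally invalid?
(B)

(A) p = mv: LHS [L M T^-1], RHS [L M T^-1] ✓
(B) p = m/v: LHS [L M T^-1], RHS [L^-1 M T] ✗

Expression (B) p = m/v is dimensionally incorrect.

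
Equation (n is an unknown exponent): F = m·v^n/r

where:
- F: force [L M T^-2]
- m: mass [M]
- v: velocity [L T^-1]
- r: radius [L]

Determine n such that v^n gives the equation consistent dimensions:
n = 2

F has dimensions [L M T^-2]; v has dimensions [L T^-1].
The rest of the RHS has dimensions [L^-1 M], so v^n must supply [L^2 T^-2].
With n = 2: m·v^2/r has dimensions [L M T^-2], matching the LHS ✓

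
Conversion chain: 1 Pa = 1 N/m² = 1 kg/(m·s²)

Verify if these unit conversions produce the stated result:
The chain is correct (no errors).

Correct: Pascal is Newton per square meter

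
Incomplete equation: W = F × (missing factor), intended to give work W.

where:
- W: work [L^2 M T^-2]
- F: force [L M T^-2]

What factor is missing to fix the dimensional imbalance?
d (distance), dimensions [L]

W has dimensions [L^2 M T^-2] and F has dimensions [L M T^-2].
The missing factor must have dimensions [L^2 M T^-2] / [L M T^-2] = [L], i.e. distance (d).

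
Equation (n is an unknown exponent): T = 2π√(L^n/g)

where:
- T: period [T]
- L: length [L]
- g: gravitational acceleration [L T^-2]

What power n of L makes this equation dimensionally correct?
n = 1

T has dimensions [T]; L has dimensions [L].
With n = 1: 2π√(L^1/g) has dimensions [T], matching the LHS ✓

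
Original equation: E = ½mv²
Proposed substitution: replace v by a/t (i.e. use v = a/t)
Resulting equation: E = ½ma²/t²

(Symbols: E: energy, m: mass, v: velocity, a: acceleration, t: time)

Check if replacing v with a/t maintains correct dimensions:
No

[v] = [L T^-1] and [a/t] = [L T^-3]. These differ, so the substitution replaces a quantity by one of different dimensions and the result E = ½ma²/t² has LHS [L^2 M T^-2] vs RHS [L^2 M T^-6] — inconsistent.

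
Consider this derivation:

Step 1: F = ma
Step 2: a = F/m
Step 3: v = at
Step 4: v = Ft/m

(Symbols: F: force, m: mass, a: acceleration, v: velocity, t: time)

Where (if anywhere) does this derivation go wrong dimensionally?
No step introduces an error — all steps are dimensionally consistent.

Step 1: F = ma → LHS [L M T^-2], RHS [L M T^-2] ✓
Step 2: a = F/m → LHS [L T^-2], RHS [L T^-2] ✓
Step 3: v = at → LHS [L T^-1], RHS [L T^-1] ✓
Step 4: v = Ft/m → LHS [L T^-1], RHS [L T^-1] ✓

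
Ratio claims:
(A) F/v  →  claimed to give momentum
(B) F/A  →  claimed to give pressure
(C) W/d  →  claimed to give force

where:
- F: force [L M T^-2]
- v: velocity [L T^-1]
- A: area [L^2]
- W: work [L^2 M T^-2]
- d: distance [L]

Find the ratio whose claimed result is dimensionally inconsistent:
(A) F/v does not give momentum

(A) F/v: [M T^-1] ≠ momentum [L M T^-1] ✗
(B) F/A: [L^-1 M T^-2] = pressure [L^-1 M T^-2] ✓
(C) W/d: [L M T^-2] = force [L M T^-2] ✓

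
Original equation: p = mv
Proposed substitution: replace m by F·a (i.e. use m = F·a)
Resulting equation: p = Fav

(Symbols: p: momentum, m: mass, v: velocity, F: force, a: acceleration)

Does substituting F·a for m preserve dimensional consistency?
No

[m] = [M] and [F·a] = [L^2 M T^-4]. These differ, so the substitution replaces a quantity by one of different dimensions and the result p = Fav has LHS [L M T^-1] vs RHS [L^3 M T^-5] — inconsistent.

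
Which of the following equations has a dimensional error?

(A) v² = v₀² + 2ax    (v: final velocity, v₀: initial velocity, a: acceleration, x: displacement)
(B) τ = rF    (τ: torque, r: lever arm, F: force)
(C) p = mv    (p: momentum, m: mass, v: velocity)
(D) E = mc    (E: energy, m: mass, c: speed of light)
(D) E = mc

The equation (D) E = mc is dimensionally incorrect.

LHS (E): [L^2 M T^-2]
RHS (mc): [L M T^-1] ✗

The dimensions do not match. The other three equations balance.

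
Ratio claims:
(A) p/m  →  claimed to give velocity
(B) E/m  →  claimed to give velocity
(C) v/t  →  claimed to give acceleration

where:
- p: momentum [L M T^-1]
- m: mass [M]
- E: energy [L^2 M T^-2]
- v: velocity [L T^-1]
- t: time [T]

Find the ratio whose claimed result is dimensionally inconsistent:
(B) E/m does not give velocity

(A) p/m: [L T^-1] = velocity [L T^-1] ✓
(B) E/m: [L^2 T^-2] ≠ velocity [L T^-1] ✗
(C) v/t: [L T^-2] = acceleration [L T^-2] ✓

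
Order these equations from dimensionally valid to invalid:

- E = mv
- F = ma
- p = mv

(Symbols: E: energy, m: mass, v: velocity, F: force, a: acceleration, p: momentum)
Dimensionally correct: F = ma, p = mv
Dimensionally incorrect: E = mv
Ordered (correct first, then incorrect): F = ma, p = mv, E = mv

- E = mv: LHS [L^2 M T^-2], RHS [L M T^-1] → incorrect ✗
- F = ma: LHS [L M T^-2], RHS [L M T^-2] → correct ✓
- p = mv: LHS [L M T^-1], RHS [L M T^-1] → correct ✓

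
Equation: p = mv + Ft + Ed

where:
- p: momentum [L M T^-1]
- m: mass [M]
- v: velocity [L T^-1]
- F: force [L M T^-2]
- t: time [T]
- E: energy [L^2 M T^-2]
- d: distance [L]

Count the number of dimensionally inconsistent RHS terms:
1

LHS p: [L M T^-1]
- mv: [L M T^-1] ✓
- Ft: [L M T^-1] ✓
- Ed: [L^3 M T^-2] ✗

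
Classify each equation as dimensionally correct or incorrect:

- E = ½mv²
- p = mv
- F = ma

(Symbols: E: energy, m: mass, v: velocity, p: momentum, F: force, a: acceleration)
Dimensionally correct: E = ½mv², p = mv, F = ma
Dimensionally incorrect: none
Ordered (correct first, then incorrect): E = ½mv², p = mv, F = ma

- E = ½mv²: LHS [L^2 M T^-2], RHS [L^2 M T^-2] → correct ✓
- p = mv: LHS [L M T^-1], RHS [L M T^-1] → correct ✓
- F = ma: LHS [L M T^-2], RHS [L M T^-2] → correct ✓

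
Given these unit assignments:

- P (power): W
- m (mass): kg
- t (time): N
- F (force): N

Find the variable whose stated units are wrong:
t

The variable t (time) should have units s, not N.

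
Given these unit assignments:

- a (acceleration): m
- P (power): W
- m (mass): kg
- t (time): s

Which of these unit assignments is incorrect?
a

The variable a (acceleration) should have units m/s², not m.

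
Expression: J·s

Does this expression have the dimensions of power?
No

The expression J·s has dimensions [L^2 M T^-1], but power has dimensions [L^2 M T^-3].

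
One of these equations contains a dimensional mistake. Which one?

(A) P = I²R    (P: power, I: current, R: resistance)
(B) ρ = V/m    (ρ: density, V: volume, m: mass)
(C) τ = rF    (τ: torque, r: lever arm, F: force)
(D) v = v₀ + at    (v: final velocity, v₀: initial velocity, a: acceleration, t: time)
(B) ρ = V/m

The equation (B) ρ = V/m is dimensionally incorrect.

LHS (ρ): [L^-3 M]
RHS (V/m): [L^3 M^-1] ✗

The dimensions do not match. The other three equations balance.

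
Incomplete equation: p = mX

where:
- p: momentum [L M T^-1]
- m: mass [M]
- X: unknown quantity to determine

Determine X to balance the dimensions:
X = v (velocity), dimensions [L T^-1]

p has dimensions [L M T^-1]; the rest of the RHS (m) has dimensions [M].
So X must have dimensions [L T^-1] — X = v (velocity).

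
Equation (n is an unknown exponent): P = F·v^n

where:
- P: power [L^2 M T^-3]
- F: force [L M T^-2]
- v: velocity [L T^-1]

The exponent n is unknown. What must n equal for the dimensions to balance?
n = 1

P has dimensions [L^2 M T^-3]; v has dimensions [L T^-1].
The rest of the RHS has dimensions [L M T^-2], so v^n must supply [L T^-1].
With n = 1: F·v^1 has dimensions [L^2 M T^-3], matching the LHS ✓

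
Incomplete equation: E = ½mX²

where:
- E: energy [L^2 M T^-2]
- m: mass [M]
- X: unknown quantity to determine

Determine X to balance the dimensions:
X = v (velocity), dimensions [L T^-1]

E has dimensions [L^2 M T^-2]; the rest of the RHS (½m) has dimensions [M].
So X² must have dimensions [L^2 T^-2], i.e. X has dimensions [L T^-1] — X = v (velocity).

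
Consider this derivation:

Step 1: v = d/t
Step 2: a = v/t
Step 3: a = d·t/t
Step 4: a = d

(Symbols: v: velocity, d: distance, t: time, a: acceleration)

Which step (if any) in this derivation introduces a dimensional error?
Step 3

Step 1: v = d/t → LHS [L T^-1], RHS [L T^-1] ✓
Step 2: a = v/t → LHS [L T^-2], RHS [L T^-2] ✓
Step 3: a = d·t/t → LHS [L T^-2], RHS [L] ✗

The first dimensional inconsistency appears in step 3: a = d·t/t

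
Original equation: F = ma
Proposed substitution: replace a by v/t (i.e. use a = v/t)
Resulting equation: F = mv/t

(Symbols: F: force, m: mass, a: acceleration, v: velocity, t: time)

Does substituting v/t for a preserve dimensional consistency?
Yes

[a] = [L T^-2] and [v/t] = [L T^-2]. These match, so the substitution replaces a quantity by one of the same dimensions and the result F = mv/t has LHS [L M T^-2] vs RHS [L M T^-2] — still consistent.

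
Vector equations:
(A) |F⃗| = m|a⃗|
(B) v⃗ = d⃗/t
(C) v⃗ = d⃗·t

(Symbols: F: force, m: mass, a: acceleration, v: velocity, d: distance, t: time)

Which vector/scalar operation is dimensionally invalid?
(C) v⃗ = d⃗·t

(A) |F⃗| = m|a⃗|: LHS [L M T^-2], RHS [L M T^-2] ✓ — magnitudes of vectors are scalars
(B) v⃗ = d⃗/t: LHS [L T^-1], RHS [L T^-1] ✓ — displacement (vector) divided by time (scalar)
(C) v⃗ = d⃗·t: LHS [L T^-1], RHS [L T] ✗ — velocity is displacement per time; should be d⃗/t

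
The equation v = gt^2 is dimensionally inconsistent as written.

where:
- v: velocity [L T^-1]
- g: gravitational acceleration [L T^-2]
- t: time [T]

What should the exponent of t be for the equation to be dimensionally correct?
The exponent of t should be 1: v = gt

The LHS v has dimensions [L T^-1]; t has dimensions [T].
As written, the RHS gt^2 (exponent 2 on t) has dimensions [L], which does not match.
With exponent 1, the RHS gt has dimensions [L T^-1], matching the LHS.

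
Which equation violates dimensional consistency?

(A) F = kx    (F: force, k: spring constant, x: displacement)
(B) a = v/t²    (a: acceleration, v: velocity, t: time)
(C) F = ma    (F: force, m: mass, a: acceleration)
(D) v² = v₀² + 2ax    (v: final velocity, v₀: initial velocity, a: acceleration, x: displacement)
(B) a = v/t²

The equation (B) a = v/t² is dimensionally incorrect.

LHS (a): [L T^-2]
RHS (v/t²): [L T^-3] ✗

The dimensions do not match. The other three equations balance.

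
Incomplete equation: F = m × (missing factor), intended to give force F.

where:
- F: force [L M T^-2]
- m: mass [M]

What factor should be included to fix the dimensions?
a (acceleration), dimensions [L T^-2]

F has dimensions [L M T^-2] and m has dimensions [M].
The missing factor must have dimensions [L M T^-2] / [M] = [L T^-2], i.e. acceleration (a).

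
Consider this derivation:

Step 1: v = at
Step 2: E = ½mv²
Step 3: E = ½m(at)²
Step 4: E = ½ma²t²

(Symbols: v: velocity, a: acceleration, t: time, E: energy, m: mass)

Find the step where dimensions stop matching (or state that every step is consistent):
No step introduces an error — all steps are dimensionally consistent.

Step 1: v = at → LHS [L T^-1], RHS [L T^-1] ✓
Step 2: E = ½mv² → LHS [L^2 M T^-2], RHS [L^2 M T^-2] ✓
Step 3: E = ½m(at)² → LHS [L^2 M T^-2], RHS [L^2 M T^-2] ✓
Step 4: E = ½ma²t² → LHS [L^2 M T^-2], RHS [L^2 M T^-2] ✓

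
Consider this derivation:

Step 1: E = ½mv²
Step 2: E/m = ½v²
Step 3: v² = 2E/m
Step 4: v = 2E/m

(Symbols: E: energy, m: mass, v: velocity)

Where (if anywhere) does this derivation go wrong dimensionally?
Step 4

Step 1: E = ½mv² → LHS [L^2 M T^-2], RHS [L^2 M T^-2] ✓
Step 2: E/m = ½v² → LHS [L^2 T^-2], RHS [L^2 T^-2] ✓
Step 3: v² = 2E/m → LHS [L^2 T^-2], RHS [L^2 T^-2] ✓
Step 4: v = 2E/m → LHS [L T^-1], RHS [L^2 T^-2] ✗

The first dimensional inconsistency appears in step 4: v = 2E/m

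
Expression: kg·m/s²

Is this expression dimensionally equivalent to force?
Yes

The expression kg·m/s² has dimensions [L M T^-2], which is exactly force [L M T^-2].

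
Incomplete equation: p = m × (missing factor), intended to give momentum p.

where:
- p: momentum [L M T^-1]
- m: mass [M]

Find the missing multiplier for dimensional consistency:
v (velocity), dimensions [L T^-1]

p has dimensions [L M T^-1] and m has dimensions [M].
The missing factor must have dimensions [L M T^-1] / [M] = [L T^-1], i.e. velocity (v).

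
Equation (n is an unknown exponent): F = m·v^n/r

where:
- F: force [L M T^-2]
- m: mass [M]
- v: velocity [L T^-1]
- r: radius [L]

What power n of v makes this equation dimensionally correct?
n = 2

F has dimensions [L M T^-2]; v has dimensions [L T^-1].
The rest of the RHS has dimensions [L^-1 M], so v^n must supply [L^2 T^-2].
With n = 2: m·v^2/r has dimensions [L M T^-2], matching the LHS ✓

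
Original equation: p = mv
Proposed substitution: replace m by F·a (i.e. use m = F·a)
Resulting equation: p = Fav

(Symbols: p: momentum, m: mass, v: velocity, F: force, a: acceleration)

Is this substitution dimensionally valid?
No

[m] = [M] and [F·a] = [L^2 M T^-4]. These differ, so the substitution replaces a quantity by one of different dimensions and the result p = Fav has LHS [L M T^-1] vs RHS [L^3 M T^-5] — inconsistent.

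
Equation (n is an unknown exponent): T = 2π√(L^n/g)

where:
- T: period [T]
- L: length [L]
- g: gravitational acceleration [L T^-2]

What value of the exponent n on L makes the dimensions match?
n = 1

T has dimensions [T]; L has dimensions [L].
With n = 1: 2π√(L^1/g) has dimensions [T], matching the LHS ✓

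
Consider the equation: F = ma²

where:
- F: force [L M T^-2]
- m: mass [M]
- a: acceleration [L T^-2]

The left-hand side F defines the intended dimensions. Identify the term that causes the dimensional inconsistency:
The right-hand side term ma²

F has dimensions [L M T^-2], but ma² has dimensions [L^2 M T^-4], so the term ma² is dimensionally wrong for F.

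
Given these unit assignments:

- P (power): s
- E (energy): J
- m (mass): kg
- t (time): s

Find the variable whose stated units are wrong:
P

The variable P (power) should have units W, not s.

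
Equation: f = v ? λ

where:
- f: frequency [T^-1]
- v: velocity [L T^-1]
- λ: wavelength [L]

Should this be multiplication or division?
division (÷): f = v ÷ λ

f [T^-1]; v [L T^-1]; λ [L].
v × λ → [L^2 T^-1] ✗
v ÷ λ → [T^-1] ✓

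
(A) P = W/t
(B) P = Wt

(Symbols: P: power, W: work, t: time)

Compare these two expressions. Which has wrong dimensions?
(B)

(A) P = W/t: LHS [L^2 M T^-3], RHS [L^2 M T^-3] ✓
(B) P = Wt: LHS [L^2 M T^-3], RHS [L^2 M T^-1] ✗

Expression (B) P = Wt is dimensionally incorrect.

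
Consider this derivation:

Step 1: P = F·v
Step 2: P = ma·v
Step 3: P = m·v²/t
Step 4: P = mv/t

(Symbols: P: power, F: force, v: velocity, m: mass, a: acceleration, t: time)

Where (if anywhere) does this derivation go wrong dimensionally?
Step 4

Step 1: P = F·v → LHS [L^2 M T^-3], RHS [L^2 M T^-3] ✓
Step 2: P = ma·v → LHS [L^2 M T^-3], RHS [L^2 M T^-3] ✓
Step 3: P = m·v²/t → LHS [L^2 M T^-3], RHS [L^2 M T^-3] ✓
Step 4: P = mv/t → LHS [L^2 M T^-3], RHS [L M T^-2] ✗

The first dimensional inconsistency appears in step 4: P = mv/t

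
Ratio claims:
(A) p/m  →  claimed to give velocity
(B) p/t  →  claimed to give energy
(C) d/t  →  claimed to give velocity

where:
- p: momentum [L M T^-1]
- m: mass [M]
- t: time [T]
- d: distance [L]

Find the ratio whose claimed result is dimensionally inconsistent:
(B) p/t does not give energy

(A) p/m: [L T^-1] = velocity [L T^-1] ✓
(B) p/t: [L M T^-2] ≠ energy [L^2 M T^-2] ✗
(C) d/t: [L T^-1] = velocity [L T^-1] ✓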